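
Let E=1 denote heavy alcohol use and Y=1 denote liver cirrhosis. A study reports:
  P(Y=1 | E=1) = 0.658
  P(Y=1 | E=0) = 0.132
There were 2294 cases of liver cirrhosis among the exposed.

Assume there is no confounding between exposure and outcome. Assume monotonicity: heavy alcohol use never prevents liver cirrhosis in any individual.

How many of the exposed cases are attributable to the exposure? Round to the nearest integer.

about 1834 cases

Let p₁ = 0.658, p₀ = 0.132.
PN = (p₁ − p₀)/p₁ = (0.658 − 0.132) / 0.658 ≈ 0.79939.
Attributable cases ≈ PN × (exposed cases) = 0.79939 × 2294 ≈ 1833.81.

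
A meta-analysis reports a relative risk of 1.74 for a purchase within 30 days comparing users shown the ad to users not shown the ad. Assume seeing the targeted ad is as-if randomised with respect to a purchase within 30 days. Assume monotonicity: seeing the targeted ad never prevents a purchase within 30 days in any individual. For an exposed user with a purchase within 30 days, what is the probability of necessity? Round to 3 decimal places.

Under exogeneity and monotonicity, PN = (RR − 1) / RR = 1 − 1/RR.
PN = (1.74 − 1) / 1.74 = 0.74 / 1.74 ≈ 0.4253

PN ≈ 0.425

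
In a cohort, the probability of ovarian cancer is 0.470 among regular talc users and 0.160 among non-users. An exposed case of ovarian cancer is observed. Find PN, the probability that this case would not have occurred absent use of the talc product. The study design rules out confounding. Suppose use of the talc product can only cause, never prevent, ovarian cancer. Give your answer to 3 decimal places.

PN ≈ 0.660

Let p₁ = 0.47, p₀ = 0.16.
Under exogeneity and monotonicity, PN = (p₁ − p₀) / p₁.
PN = (0.47 − 0.16) / 0.47 = 0.31 / 0.47 ≈ 0.6596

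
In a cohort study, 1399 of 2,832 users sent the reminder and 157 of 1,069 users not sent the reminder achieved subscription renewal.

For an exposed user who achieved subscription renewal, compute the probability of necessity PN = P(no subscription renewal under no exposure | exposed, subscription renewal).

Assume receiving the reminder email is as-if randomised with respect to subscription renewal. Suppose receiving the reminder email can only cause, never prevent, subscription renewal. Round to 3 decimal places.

p₁ = P(outcome | exposed) = 1399/2832 = 0.494
p₀ = P(outcome | unexposed) = 157/1069 = 0.14687
Under exogeneity and monotonicity, PN = (p₁ − p₀) / p₁.
PN = (0.494 − 0.14687) / 0.494 = 0.34713 / 0.494 ≈ 0.7027

PN ≈ 0.703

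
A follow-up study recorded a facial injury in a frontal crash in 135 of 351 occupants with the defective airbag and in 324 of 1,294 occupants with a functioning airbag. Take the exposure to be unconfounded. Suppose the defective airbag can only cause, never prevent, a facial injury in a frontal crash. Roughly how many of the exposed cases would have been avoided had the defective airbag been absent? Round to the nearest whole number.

about 47 cases

p₁ = P(outcome | exposed) = 135/351 = 0.38462
p₀ = P(outcome | unexposed) = 324/1294 = 0.25039
PN = (p₁ − p₀)/p₁ = (0.38462 − 0.25039) / 0.38462 ≈ 0.34900.
Attributable cases ≈ PN × (exposed cases) = 0.34900 × 135 ≈ 47.11.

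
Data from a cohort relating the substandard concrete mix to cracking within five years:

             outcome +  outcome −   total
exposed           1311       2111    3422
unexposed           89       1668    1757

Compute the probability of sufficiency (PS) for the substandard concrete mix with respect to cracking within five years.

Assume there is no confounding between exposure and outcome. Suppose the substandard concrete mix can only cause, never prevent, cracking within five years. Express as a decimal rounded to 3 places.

p₁ = P(outcome | exposed) = 1311/3422 = 0.38311
p₀ = P(outcome | unexposed) = 89/1757 = 0.050655
Under exogeneity and monotonicity, PS = (p₁ − p₀)/(1 − p₀).
PS = (0.38311 − 0.050655) / 0.94935 ≈ 0.3502

PS ≈ 0.350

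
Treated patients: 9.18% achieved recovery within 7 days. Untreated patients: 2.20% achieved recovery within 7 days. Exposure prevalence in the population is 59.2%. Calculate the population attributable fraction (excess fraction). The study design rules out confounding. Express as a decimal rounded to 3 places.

PAF ≈ 0.653

p₁ = 0.0918, p₀ = 0.022.
Overall risk P(Y=1) = π·p₁ + (1−π)·p₀ = 0.592×0.0918 + 0.408×0.022 = 0.063322.
Under exogeneity, PAF = [P(Y=1) − p₀] / P(Y=1).
PAF = (0.063322 − 0.022) / 0.063322 ≈ 0.6526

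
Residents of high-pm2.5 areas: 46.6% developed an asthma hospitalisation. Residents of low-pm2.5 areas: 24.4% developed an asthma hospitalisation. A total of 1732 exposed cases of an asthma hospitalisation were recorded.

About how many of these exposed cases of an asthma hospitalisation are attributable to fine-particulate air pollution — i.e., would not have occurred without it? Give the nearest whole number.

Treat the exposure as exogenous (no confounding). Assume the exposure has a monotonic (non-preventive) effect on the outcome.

p₁ = 0.466, p₀ = 0.244.
PN = (p₁ − p₀)/p₁ = (0.466 − 0.244) / 0.466 ≈ 0.47639.
Attributable cases ≈ PN × (exposed cases) = 0.47639 × 1732 ≈ 825.12.

about 825 cases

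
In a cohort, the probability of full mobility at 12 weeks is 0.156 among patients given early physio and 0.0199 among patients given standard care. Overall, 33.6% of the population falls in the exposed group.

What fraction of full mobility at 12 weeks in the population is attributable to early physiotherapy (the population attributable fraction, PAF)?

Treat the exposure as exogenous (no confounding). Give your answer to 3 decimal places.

PAF ≈ 0.697

Let p₁ = 0.156, p₀ = 0.0199.
Overall risk P(Y=1) = π·p₁ + (1−π)·p₀ = 0.336×0.156 + 0.664×0.0199 = 0.06563.
Under exogeneity, PAF = [P(Y=1) − p₀] / P(Y=1).
PAF = (0.06563 − 0.0199) / 0.06563 ≈ 0.6968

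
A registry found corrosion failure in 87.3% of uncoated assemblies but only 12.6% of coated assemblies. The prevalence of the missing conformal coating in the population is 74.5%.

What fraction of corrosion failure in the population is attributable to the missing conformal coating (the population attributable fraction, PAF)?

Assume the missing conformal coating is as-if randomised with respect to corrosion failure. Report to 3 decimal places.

PAF ≈ 0.815

p₁ = 0.873, p₀ = 0.126.
Overall risk P(Y=1) = π·p₁ + (1−π)·p₀ = 0.745×0.873 + 0.255×0.126 = 0.68251.
Under exogeneity, PAF = [P(Y=1) − p₀] / P(Y=1).
PAF = (0.68251 − 0.126) / 0.68251 ≈ 0.8154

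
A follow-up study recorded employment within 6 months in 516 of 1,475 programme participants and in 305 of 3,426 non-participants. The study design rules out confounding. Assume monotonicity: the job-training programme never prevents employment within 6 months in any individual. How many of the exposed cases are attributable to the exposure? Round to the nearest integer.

p₁ = P(outcome | exposed) = 516/1475 = 0.34983
p₀ = P(outcome | unexposed) = 305/3426 = 0.089025
PN = (p₁ − p₀)/p₁ = (0.34983 − 0.089025) / 0.34983 ≈ 0.74552.
Attributable cases ≈ PN × (exposed cases) = 0.74552 × 516 ≈ 384.69.

about 385 cases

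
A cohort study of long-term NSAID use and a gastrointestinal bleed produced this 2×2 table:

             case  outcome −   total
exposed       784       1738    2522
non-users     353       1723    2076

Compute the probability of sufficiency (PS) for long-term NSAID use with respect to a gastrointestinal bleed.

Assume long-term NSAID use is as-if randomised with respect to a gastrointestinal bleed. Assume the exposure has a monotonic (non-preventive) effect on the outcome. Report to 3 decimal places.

PS ≈ 0.170

p₁ = P(outcome | exposed) = 784/2522 = 0.31086
p₀ = P(outcome | unexposed) = 353/2076 = 0.17004
Under exogeneity and monotonicity, PS = (p₁ − p₀)/(1 − p₀).
PS = (0.31086 − 0.17004) / 0.82996 ≈ 0.1697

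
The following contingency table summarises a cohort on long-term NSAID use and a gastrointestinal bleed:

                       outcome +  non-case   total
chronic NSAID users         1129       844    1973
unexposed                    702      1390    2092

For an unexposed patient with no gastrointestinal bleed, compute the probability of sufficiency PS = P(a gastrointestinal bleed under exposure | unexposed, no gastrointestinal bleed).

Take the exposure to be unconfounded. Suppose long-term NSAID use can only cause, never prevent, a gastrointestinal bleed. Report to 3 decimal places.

PS ≈ 0.356

p₁ = P(outcome | exposed) = 1129/1973 = 0.57223
p₀ = P(outcome | unexposed) = 702/2092 = 0.33556
Under exogeneity and monotonicity, PS = (p₁ − p₀)/(1 − p₀).
PS = (0.57223 − 0.33556) / 0.66444 ≈ 0.3562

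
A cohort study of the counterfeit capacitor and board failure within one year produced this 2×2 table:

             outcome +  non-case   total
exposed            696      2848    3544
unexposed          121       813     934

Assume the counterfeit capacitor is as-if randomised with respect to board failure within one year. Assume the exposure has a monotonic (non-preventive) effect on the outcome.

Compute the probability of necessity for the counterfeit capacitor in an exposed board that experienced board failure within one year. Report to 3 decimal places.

PN ≈ 0.340

p₁ = P(outcome | exposed) = 696/3544 = 0.19639
p₀ = P(outcome | unexposed) = 121/934 = 0.12955
Under exogeneity and monotonicity, PN = (p₁ − p₀)/p₁.
PN = (0.19639 − 0.12955) / 0.19639 ≈ 0.3403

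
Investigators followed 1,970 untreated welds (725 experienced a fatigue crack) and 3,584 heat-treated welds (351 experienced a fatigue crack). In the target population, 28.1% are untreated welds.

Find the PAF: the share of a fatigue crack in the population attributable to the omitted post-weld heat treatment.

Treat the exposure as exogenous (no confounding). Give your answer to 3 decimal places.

PAF ≈ 0.437

p₁ = P(outcome | exposed) = 725/1970 = 0.36802
p₀ = P(outcome | unexposed) = 351/3584 = 0.097935
Overall risk P(Y=1) = π·p₁ + (1−π)·p₀ = 0.281×0.36802 + 0.719×0.097935 = 0.17383.
Under exogeneity, PAF = [P(Y=1) − p₀] / P(Y=1).
PAF = (0.17383 − 0.097935) / 0.17383 ≈ 0.4366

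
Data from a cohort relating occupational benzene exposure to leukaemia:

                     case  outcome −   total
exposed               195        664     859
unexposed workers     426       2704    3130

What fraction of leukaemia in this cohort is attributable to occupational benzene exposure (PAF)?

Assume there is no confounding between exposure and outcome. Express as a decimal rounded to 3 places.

PAF ≈ 0.126

p₁ = P(outcome | exposed) = 195/859 = 0.22701
p₀ = P(outcome | unexposed) = 426/3130 = 0.1361
Exposure prevalence π = 859/3989 = 0.21534; overall risk P(Y=1) = 0.15568.
Under exogeneity, PAF = [P(Y=1) − p₀]/P(Y=1).
PAF = (0.15568 − 0.1361) / 0.15568 ≈ 0.1257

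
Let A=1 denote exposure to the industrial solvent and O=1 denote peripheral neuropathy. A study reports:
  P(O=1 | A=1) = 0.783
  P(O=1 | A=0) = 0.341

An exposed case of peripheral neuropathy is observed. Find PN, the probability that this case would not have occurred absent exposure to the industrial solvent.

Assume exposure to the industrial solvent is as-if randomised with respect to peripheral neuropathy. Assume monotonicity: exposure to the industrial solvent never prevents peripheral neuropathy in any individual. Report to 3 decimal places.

PN ≈ 0.564

Let p₁ = 0.783, p₀ = 0.341.
Under exogeneity and monotonicity, PN = (p₁ − p₀) / p₁.
PN = (0.783 − 0.341) / 0.783 = 0.442 / 0.783 ≈ 0.5645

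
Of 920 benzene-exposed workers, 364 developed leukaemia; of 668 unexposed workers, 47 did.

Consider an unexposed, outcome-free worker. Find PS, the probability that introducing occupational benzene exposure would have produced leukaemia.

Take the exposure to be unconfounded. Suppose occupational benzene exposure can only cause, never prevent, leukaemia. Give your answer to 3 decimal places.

PS ≈ 0.350

p₁ = P(outcome | exposed) = 364/920 = 0.39565
p₀ = P(outcome | unexposed) = 47/668 = 0.070359
Under exogeneity and monotonicity, PS = (p₁ − p₀) / (1 − p₀).
PS = (0.39565 − 0.070359) / (1 − 0.070359) = 0.32529 / 0.92964 ≈ 0.3499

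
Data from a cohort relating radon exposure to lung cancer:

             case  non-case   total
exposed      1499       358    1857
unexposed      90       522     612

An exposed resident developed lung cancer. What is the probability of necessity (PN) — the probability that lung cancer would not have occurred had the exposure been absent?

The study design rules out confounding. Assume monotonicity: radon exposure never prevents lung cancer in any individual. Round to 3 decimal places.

p₁ = P(outcome | exposed) = 1499/1857 = 0.80722
p₀ = P(outcome | unexposed) = 90/612 = 0.14706
Under exogeneity and monotonicity, PN = (p₁ − p₀) / p₁.
PN = (0.80722 − 0.14706) / 0.80722 = 0.66016 / 0.80722 ≈ 0.8178

PN ≈ 0.818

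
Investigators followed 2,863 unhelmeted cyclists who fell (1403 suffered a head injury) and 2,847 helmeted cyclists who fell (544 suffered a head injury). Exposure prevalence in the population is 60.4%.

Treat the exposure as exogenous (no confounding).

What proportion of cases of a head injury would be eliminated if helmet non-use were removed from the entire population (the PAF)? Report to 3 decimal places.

p₁ = P(outcome | exposed) = 1403/2863 = 0.49005
p₀ = P(outcome | unexposed) = 544/2847 = 0.19108
Overall risk P(Y=1) = π·p₁ + (1−π)·p₀ = 0.604×0.49005 + 0.396×0.19108 = 0.37165.
Under exogeneity, PAF = [P(Y=1) − p₀] / P(Y=1).
PAF = (0.37165 − 0.19108) / 0.37165 ≈ 0.4859

PAF ≈ 0.486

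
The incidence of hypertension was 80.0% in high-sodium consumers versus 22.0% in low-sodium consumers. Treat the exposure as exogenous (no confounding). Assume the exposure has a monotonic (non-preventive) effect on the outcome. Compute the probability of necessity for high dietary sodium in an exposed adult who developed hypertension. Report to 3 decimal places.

p₁ = 0.8, p₀ = 0.22.
Under exogeneity and monotonicity, PN = (p₁ − p₀) / p₁.
PN = (0.8 − 0.22) / 0.8 = 0.58 / 0.8 ≈ 0.7250

PN ≈ 0.725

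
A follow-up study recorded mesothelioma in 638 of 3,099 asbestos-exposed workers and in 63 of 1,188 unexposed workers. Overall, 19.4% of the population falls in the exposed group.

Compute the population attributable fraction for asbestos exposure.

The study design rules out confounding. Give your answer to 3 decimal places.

p₁ = P(outcome | exposed) = 638/3099 = 0.20587
p₀ = P(outcome | unexposed) = 63/1188 = 0.05303
Overall risk P(Y=1) = π·p₁ + (1−π)·p₀ = 0.194×0.20587 + 0.806×0.05303 = 0.082682.
Under exogeneity, PAF = [P(Y=1) − p₀] / P(Y=1).
PAF = (0.082682 − 0.05303) / 0.082682 ≈ 0.3586

PAF ≈ 0.359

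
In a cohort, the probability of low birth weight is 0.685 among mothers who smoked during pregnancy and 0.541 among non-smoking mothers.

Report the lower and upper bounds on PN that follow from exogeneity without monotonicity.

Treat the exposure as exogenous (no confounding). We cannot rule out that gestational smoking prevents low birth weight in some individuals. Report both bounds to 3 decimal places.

Let p₁ = 0.685, p₀ = 0.541.
Under exogeneity alone the bounds on PN are max{0,(p₁−p₀)/p₁} ≤ PN ≤ min{1,(1−p₀)/p₁}.
  lower = (p₁ − p₀)/p₁ = 0.144 / 0.685 ≈ 0.2102
  upper = min{1, (1 − p₀)/p₁} = 0.459 / 0.685 ≈ 0.6701

0.210 ≤ PN ≤ 0.670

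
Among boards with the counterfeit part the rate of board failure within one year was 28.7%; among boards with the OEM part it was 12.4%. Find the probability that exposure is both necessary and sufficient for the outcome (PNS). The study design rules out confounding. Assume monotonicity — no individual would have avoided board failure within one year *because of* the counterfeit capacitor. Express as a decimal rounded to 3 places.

p₁ = 0.287, p₀ = 0.124.
Under exogeneity and monotonicity, PNS = p₁ − p₀.
PNS = 0.287 − 0.124 = 0.163

PNS ≈ 0.163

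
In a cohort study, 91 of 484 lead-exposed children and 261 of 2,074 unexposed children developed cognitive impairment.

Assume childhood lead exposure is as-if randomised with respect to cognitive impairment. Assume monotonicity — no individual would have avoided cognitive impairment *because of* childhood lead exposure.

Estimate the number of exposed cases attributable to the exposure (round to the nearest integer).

p₁ = P(outcome | exposed) = 91/484 = 0.18802
p₀ = P(outcome | unexposed) = 261/2074 = 0.12584
PN = (p₁ − p₀)/p₁ = (0.18802 − 0.12584) / 0.18802 ≈ 0.33068.
Attributable cases ≈ PN × (exposed cases) = 0.33068 × 91 ≈ 30.09.

about 30 cases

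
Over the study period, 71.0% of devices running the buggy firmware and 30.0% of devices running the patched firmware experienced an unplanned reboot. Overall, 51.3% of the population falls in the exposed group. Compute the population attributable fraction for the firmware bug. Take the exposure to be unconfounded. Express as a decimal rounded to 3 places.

p₁ = 0.71, p₀ = 0.3.
Overall risk P(Y=1) = π·p₁ + (1−π)·p₀ = 0.513×0.71 + 0.487×0.3 = 0.51033.
Under exogeneity, PAF = [P(Y=1) − p₀] / P(Y=1).
PAF = (0.51033 − 0.3) / 0.51033 ≈ 0.4121

PAF ≈ 0.412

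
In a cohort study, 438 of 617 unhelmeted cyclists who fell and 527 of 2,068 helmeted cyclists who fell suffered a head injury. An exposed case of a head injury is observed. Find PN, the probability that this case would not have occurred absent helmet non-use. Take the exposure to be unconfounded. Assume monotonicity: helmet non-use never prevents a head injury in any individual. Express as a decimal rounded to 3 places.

p₁ = P(outcome | exposed) = 438/617 = 0.70989
p₀ = P(outcome | unexposed) = 527/2068 = 0.25484
Under exogeneity and monotonicity, PN = (p₁ − p₀) / p₁.
PN = (0.70989 − 0.25484) / 0.70989 = 0.45505 / 0.70989 ≈ 0.6410

PN ≈ 0.641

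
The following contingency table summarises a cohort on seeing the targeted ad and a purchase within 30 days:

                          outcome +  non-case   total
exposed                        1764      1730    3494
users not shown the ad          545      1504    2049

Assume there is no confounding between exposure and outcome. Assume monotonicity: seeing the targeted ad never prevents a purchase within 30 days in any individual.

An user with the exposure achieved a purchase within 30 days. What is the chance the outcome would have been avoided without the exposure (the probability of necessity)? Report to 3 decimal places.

p₁ = P(outcome | exposed) = 1764/3494 = 0.50487
p₀ = P(outcome | unexposed) = 545/2049 = 0.26598
Under exogeneity and monotonicity, PN = (p₁ − p₀)/p₁.
PN = (0.50487 − 0.26598) / 0.50487 ≈ 0.4732

PN ≈ 0.473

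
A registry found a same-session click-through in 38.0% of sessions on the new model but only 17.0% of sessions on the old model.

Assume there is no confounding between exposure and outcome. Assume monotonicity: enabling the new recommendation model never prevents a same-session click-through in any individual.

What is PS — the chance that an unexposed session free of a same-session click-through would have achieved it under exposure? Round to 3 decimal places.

PS ≈ 0.253

p₁ = 0.38, p₀ = 0.17.
Under exogeneity and monotonicity, PS = (p₁ − p₀) / (1 − p₀).
PS = (0.38 − 0.17) / (1 − 0.17) = 0.21 / 0.83 ≈ 0.2530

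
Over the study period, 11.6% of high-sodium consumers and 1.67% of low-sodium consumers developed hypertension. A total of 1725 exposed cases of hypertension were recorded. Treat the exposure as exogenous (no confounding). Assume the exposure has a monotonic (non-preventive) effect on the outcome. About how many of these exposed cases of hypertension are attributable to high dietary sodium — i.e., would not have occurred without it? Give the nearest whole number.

p₁ = 0.116, p₀ = 0.0167.
PN = (p₁ − p₀)/p₁ = (0.116 − 0.0167) / 0.116 ≈ 0.85603.
Attributable cases ≈ PN × (exposed cases) = 0.85603 × 1725 ≈ 1476.66.

about 1477 cases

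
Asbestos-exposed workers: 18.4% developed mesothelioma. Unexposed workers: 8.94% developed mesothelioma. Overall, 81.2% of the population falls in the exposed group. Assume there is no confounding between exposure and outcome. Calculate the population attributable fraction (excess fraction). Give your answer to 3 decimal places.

PAF ≈ 0.462

p₁ = 0.184, p₀ = 0.0894.
Overall risk P(Y=1) = π·p₁ + (1−π)·p₀ = 0.812×0.184 + 0.188×0.0894 = 0.16622.
Under exogeneity, PAF = [P(Y=1) − p₀] / P(Y=1).
PAF = (0.16622 − 0.0894) / 0.16622 ≈ 0.4621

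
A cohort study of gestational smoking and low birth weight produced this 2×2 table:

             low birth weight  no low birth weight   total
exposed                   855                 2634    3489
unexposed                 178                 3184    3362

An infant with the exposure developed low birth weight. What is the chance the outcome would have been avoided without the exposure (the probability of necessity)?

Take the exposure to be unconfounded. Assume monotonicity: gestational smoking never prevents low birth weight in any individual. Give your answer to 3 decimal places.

p₁ = P(outcome | exposed) = 855/3489 = 0.24506
p₀ = P(outcome | unexposed) = 178/3362 = 0.052945
Under exogeneity and monotonicity, PN = (p₁ − p₀) / p₁.
PN = (0.24506 − 0.052945) / 0.24506 = 0.19211 / 0.24506 ≈ 0.7839

PN ≈ 0.784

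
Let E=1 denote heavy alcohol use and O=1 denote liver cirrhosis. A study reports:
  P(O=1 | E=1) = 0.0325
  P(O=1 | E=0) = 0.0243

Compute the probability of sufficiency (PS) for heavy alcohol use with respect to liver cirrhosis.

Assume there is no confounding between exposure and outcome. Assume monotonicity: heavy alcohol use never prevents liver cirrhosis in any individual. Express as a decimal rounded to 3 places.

PS ≈ 0.008

Let p₁ = 0.0325, p₀ = 0.0243.
Under exogeneity and monotonicity, PS = (p₁ − p₀) / (1 − p₀).
PS = (0.0325 − 0.0243) / (1 − 0.0243) = 0.0082 / 0.9757 ≈ 0.0084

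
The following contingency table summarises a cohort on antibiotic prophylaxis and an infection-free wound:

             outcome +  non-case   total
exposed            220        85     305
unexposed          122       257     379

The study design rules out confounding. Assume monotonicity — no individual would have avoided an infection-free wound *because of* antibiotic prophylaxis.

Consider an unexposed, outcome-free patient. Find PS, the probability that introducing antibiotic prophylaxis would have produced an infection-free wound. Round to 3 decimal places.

p₁ = P(outcome | exposed) = 220/305 = 0.72131
p₀ = P(outcome | unexposed) = 122/379 = 0.3219
Under exogeneity and monotonicity, PS = (p₁ − p₀)/(1 − p₀).
PS = (0.72131 − 0.3219) / 0.6781 ≈ 0.5890

PS ≈ 0.589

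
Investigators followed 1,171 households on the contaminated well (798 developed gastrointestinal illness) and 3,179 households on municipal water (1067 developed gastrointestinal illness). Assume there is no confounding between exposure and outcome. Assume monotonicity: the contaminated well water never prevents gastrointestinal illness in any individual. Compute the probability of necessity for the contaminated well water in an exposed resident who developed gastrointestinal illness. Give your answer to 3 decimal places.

PN ≈ 0.507

p₁ = P(outcome | exposed) = 798/1171 = 0.68147
p₀ = P(outcome | unexposed) = 1067/3179 = 0.33564
Under exogeneity and monotonicity, PN = (p₁ − p₀) / p₁.
PN = (0.68147 − 0.33564) / 0.68147 = 0.34583 / 0.68147 ≈ 0.5075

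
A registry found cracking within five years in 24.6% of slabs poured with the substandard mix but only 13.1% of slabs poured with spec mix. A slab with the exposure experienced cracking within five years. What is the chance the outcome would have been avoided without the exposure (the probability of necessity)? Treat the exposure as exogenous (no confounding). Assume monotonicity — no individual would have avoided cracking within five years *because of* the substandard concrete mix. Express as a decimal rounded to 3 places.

p₁ = 0.246, p₀ = 0.131.
Under exogeneity and monotonicity, PN = (p₁ − p₀) / p₁.
PN = (0.246 − 0.131) / 0.246 = 0.115 / 0.246 ≈ 0.4675

PN ≈ 0.467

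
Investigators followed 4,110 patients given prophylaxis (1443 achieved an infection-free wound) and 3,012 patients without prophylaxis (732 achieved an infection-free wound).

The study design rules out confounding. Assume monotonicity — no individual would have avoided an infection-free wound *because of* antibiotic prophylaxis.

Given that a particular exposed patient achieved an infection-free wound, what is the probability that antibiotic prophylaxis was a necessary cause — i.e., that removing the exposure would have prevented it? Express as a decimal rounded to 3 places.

PN ≈ 0.308

p₁ = P(outcome | exposed) = 1443/4110 = 0.35109
p₀ = P(outcome | unexposed) = 732/3012 = 0.24303
Under exogeneity and monotonicity, PN = (p₁ − p₀) / p₁.
PN = (0.35109 − 0.24303) / 0.35109 = 0.10807 / 0.35109 ≈ 0.3078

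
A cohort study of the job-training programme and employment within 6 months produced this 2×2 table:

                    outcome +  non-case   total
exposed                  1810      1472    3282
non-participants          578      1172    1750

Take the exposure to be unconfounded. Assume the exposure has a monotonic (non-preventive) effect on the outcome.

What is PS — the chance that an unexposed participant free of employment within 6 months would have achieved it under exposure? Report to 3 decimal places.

p₁ = P(outcome | exposed) = 1810/3282 = 0.55149
p₀ = P(outcome | unexposed) = 578/1750 = 0.33029
Under exogeneity and monotonicity, PS = (p₁ − p₀)/(1 − p₀).
PS = (0.55149 − 0.33029) / 0.66971 ≈ 0.3303

PS ≈ 0.330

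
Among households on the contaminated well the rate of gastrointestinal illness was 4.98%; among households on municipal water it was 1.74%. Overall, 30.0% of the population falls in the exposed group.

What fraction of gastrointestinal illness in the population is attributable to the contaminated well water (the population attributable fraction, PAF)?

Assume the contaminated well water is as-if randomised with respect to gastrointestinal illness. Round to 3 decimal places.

p₁ = 0.0498, p₀ = 0.0174.
Overall risk P(Y=1) = π·p₁ + (1−π)·p₀ = 0.3×0.0498 + 0.7×0.0174 = 0.02712.
Under exogeneity, PAF = [P(Y=1) − p₀] / P(Y=1).
PAF = (0.02712 − 0.0174) / 0.02712 ≈ 0.3584

PAF ≈ 0.358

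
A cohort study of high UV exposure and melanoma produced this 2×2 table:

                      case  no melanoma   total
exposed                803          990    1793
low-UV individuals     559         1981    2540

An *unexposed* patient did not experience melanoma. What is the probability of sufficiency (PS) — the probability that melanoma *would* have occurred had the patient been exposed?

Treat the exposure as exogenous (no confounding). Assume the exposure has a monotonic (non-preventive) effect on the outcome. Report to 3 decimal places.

PS ≈ 0.292

p₁ = P(outcome | exposed) = 803/1793 = 0.44785
p₀ = P(outcome | unexposed) = 559/2540 = 0.22008
Under exogeneity and monotonicity, PS = (p₁ − p₀)/(1 − p₀).
PS = (0.44785 − 0.22008) / 0.77992 ≈ 0.2920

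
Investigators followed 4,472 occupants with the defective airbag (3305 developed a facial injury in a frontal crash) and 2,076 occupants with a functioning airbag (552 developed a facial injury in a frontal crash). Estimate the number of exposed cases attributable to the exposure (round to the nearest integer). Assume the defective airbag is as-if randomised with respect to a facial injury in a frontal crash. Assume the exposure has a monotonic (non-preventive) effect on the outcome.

about 2116 cases

p₁ = P(outcome | exposed) = 3305/4472 = 0.73904
p₀ = P(outcome | unexposed) = 552/2076 = 0.2659
PN = (p₁ − p₀)/p₁ = (0.73904 − 0.2659) / 0.73904 ≈ 0.64022.
Attributable cases ≈ PN × (exposed cases) = 0.64022 × 3305 ≈ 2115.91.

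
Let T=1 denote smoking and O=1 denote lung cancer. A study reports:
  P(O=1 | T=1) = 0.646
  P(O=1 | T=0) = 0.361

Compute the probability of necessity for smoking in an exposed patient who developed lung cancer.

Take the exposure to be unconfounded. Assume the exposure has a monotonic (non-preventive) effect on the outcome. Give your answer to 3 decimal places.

PN ≈ 0.441

Let p₁ = 0.646, p₀ = 0.361.
Under exogeneity and monotonicity, PN = (p₁ − p₀) / p₁.
PN = (0.646 − 0.361) / 0.646 = 0.285 / 0.646 ≈ 0.4412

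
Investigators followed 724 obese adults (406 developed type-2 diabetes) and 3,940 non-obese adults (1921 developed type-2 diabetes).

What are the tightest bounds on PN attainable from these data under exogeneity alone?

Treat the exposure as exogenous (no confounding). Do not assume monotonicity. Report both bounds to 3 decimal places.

0.131 ≤ PN ≤ 0.914

p₁ = P(outcome | exposed) = 406/724 = 0.56077
p₀ = P(outcome | unexposed) = 1921/3940 = 0.48756
Under exogeneity alone the bounds on PN are max{0,(p₁−p₀)/p₁} ≤ PN ≤ min{1,(1−p₀)/p₁}.
  lower = (p₁ − p₀)/p₁ = 0.07321 / 0.56077 ≈ 0.1306
  upper = min{1, (1 − p₀)/p₁} = 0.51244 / 0.56077 ≈ 0.9138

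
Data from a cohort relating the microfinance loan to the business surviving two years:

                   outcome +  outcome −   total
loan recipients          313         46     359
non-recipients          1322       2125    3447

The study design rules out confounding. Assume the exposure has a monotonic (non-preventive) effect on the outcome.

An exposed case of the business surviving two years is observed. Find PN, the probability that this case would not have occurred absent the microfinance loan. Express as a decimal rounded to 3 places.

p₁ = P(outcome | exposed) = 313/359 = 0.87187
p₀ = P(outcome | unexposed) = 1322/3447 = 0.38352
Under exogeneity and monotonicity, PN = (p₁ − p₀)/p₁.
PN = (0.87187 − 0.38352) / 0.87187 ≈ 0.5601

PN ≈ 0.560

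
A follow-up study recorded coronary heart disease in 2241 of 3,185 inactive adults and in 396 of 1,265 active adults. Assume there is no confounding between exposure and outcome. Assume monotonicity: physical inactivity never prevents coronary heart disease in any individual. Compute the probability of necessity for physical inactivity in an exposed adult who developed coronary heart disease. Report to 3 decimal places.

PN ≈ 0.555

p₁ = P(outcome | exposed) = 2241/3185 = 0.70361
p₀ = P(outcome | unexposed) = 396/1265 = 0.31304
Under exogeneity and monotonicity, PN = (p₁ − p₀) / p₁.
PN = (0.70361 − 0.31304) / 0.70361 = 0.39057 / 0.70361 ≈ 0.5551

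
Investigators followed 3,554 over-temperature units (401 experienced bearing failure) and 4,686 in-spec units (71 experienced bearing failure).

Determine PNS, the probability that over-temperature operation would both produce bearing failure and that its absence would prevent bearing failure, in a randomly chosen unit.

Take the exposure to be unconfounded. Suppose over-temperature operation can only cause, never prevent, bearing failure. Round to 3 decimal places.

PNS ≈ 0.098

p₁ = P(outcome | exposed) = 401/3554 = 0.11283
p₀ = P(outcome | unexposed) = 71/4686 = 0.015152
Under exogeneity and monotonicity, PNS = p₁ − p₀.
PNS = 0.11283 − 0.015152 = 0.097679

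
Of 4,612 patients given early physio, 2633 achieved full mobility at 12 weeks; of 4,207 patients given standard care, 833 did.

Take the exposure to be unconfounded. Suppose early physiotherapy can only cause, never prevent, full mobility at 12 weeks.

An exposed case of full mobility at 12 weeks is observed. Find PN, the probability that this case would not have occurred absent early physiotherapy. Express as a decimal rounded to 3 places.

PN ≈ 0.653

p₁ = P(outcome | exposed) = 2633/4612 = 0.5709
p₀ = P(outcome | unexposed) = 833/4207 = 0.198
Under exogeneity and monotonicity, PN = (p₁ − p₀) / p₁.
PN = (0.5709 − 0.198) / 0.5709 = 0.3729 / 0.5709 ≈ 0.6532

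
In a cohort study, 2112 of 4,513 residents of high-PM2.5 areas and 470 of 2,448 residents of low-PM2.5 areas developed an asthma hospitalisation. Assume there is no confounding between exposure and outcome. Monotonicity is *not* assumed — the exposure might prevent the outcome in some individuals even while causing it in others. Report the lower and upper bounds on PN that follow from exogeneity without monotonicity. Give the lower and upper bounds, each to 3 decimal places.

p₁ = P(outcome | exposed) = 2112/4513 = 0.46798
p₀ = P(outcome | unexposed) = 470/2448 = 0.19199
Under exogeneity alone the bounds on PN are max{0,(p₁−p₀)/p₁} ≤ PN ≤ min{1,(1−p₀)/p₁}.
  lower = (p₁ − p₀)/p₁ = 0.27599 / 0.46798 ≈ 0.5897
  upper = min{1, (1 − p₀)/p₁} = 0.80801 / 0.46798 ≈ 1.7266 → capped at 1

0.590 ≤ PN ≤ 1.000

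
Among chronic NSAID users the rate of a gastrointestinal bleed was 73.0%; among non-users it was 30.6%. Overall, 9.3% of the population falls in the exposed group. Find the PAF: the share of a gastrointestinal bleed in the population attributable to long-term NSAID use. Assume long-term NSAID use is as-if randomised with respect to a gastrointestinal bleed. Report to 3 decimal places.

PAF ≈ 0.114

p₁ = 0.73, p₀ = 0.306.
Overall risk P(Y=1) = π·p₁ + (1−π)·p₀ = 0.093×0.73 + 0.907×0.306 = 0.34543.
Under exogeneity, PAF = [P(Y=1) − p₀] / P(Y=1).
PAF = (0.34543 − 0.306) / 0.34543 ≈ 0.1142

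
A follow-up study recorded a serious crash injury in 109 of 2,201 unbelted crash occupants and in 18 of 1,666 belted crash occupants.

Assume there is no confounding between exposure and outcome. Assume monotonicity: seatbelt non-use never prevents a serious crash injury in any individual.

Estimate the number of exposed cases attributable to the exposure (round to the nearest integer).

p₁ = P(outcome | exposed) = 109/2201 = 0.049523
p₀ = P(outcome | unexposed) = 18/1666 = 0.010804
PN = (p₁ − p₀)/p₁ = (0.049523 − 0.010804) / 0.049523 ≈ 0.78183.
Attributable cases ≈ PN × (exposed cases) = 0.78183 × 109 ≈ 85.22.

about 85 cases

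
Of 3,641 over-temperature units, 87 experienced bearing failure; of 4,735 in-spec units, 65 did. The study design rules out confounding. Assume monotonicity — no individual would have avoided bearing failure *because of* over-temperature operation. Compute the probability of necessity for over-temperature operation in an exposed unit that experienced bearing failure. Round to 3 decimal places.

p₁ = P(outcome | exposed) = 87/3641 = 0.023895
p₀ = P(outcome | unexposed) = 65/4735 = 0.013728
Under exogeneity and monotonicity, PN = (p₁ − p₀) / p₁.
PN = (0.023895 − 0.013728) / 0.023895 = 0.010167 / 0.023895 ≈ 0.4255

PN ≈ 0.425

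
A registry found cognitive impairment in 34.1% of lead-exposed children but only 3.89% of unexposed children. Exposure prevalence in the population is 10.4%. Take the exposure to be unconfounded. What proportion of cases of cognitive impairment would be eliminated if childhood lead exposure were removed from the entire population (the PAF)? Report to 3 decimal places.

PAF ≈ 0.447

p₁ = 0.341, p₀ = 0.0389.
Overall risk P(Y=1) = π·p₁ + (1−π)·p₀ = 0.104×0.341 + 0.896×0.0389 = 0.070318.
Under exogeneity, PAF = [P(Y=1) − p₀] / P(Y=1).
PAF = (0.070318 − 0.0389) / 0.070318 ≈ 0.4468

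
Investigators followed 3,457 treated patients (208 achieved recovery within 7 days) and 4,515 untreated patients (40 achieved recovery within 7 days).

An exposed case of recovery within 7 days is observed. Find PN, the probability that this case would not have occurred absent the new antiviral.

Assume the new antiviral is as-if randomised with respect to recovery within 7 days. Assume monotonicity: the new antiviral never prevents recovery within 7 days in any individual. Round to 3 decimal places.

p₁ = P(outcome | exposed) = 208/3457 = 0.060168
p₀ = P(outcome | unexposed) = 40/4515 = 0.0088594
Under exogeneity and monotonicity, PN = (p₁ − p₀) / p₁.
PN = (0.060168 − 0.0088594) / 0.060168 = 0.051308 / 0.060168 ≈ 0.8528

PN ≈ 0.853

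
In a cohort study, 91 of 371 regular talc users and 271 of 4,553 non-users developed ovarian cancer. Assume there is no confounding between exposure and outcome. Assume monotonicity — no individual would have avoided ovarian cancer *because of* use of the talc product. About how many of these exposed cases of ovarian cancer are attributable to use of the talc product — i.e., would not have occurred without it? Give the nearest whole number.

about 69 cases

p₁ = P(outcome | exposed) = 91/371 = 0.24528
p₀ = P(outcome | unexposed) = 271/4553 = 0.059521
PN = (p₁ − p₀)/p₁ = (0.24528 − 0.059521) / 0.24528 ≈ 0.75734.
Attributable cases ≈ PN × (exposed cases) = 0.75734 × 91 ≈ 68.92.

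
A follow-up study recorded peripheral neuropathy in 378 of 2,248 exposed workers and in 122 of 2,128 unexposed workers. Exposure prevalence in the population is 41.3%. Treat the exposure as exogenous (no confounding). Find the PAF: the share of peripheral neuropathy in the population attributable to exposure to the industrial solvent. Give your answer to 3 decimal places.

p₁ = P(outcome | exposed) = 378/2248 = 0.16815
p₀ = P(outcome | unexposed) = 122/2128 = 0.057331
Overall risk P(Y=1) = π·p₁ + (1−π)·p₀ = 0.413×0.16815 + 0.587×0.057331 = 0.1031.
Under exogeneity, PAF = [P(Y=1) − p₀] / P(Y=1).
PAF = (0.1031 − 0.057331) / 0.1031 ≈ 0.4439

PAF ≈ 0.444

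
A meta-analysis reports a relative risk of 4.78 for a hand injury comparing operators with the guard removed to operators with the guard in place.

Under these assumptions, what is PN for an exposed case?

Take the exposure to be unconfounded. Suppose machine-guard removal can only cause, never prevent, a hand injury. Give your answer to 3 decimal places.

PN ≈ 0.791

Under exogeneity and monotonicity, PN = (RR − 1) / RR = 1 − 1/RR.
PN = (4.78 − 1) / 4.78 = 3.78 / 4.78 ≈ 0.7908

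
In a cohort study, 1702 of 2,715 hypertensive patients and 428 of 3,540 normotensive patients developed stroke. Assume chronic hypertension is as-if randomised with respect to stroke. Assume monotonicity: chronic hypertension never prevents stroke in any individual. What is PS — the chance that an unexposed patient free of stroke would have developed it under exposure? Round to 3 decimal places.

PS ≈ 0.576

p₁ = P(outcome | exposed) = 1702/2715 = 0.62689
p₀ = P(outcome | unexposed) = 428/3540 = 0.1209
Under exogeneity and monotonicity, PS = (p₁ − p₀) / (1 − p₀).
PS = (0.62689 − 0.1209) / (1 − 0.1209) = 0.50598 / 0.8791 ≈ 0.5756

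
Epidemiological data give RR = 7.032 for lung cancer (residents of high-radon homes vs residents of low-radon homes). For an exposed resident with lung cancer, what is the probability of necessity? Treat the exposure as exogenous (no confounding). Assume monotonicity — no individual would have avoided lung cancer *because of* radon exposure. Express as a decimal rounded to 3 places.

PN ≈ 0.858

Under exogeneity and monotonicity, PN = (RR − 1) / RR = 1 − 1/RR.
PN = (7.032 − 1) / 7.032 = 6.032 / 7.032 ≈ 0.8578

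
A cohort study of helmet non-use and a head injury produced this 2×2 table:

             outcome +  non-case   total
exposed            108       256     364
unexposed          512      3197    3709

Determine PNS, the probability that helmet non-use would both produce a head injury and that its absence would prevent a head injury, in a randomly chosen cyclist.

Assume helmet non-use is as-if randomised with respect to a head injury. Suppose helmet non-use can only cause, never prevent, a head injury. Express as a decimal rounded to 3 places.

p₁ = P(outcome | exposed) = 108/364 = 0.2967
p₀ = P(outcome | unexposed) = 512/3709 = 0.13804
Under exogeneity and monotonicity, PNS = p₁ − p₀.
PNS = 0.2967 − 0.13804 = 0.15866

PNS ≈ 0.159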